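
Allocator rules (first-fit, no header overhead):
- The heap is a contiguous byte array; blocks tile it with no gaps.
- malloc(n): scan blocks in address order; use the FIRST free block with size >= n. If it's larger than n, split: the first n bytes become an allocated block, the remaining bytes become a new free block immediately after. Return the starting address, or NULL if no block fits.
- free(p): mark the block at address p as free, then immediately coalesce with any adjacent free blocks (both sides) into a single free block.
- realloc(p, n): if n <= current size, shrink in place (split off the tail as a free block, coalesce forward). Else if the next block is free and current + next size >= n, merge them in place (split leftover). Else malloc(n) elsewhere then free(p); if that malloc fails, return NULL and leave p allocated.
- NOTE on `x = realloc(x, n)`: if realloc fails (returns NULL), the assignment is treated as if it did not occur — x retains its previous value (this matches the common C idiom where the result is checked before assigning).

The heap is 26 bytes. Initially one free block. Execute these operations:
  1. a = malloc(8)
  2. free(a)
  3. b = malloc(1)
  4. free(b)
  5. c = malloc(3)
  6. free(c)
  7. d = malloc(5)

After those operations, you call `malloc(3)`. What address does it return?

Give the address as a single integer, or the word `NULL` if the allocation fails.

Op 1: a = malloc(8) -> a = 0; heap: [0-7 ALLOC][8-25 FREE]
Op 2: free(a) -> (freed a); heap: [0-25 FREE]
Op 3: b = malloc(1) -> b = 0; heap: [0-0 ALLOC][1-25 FREE]
Op 4: free(b) -> (freed b); heap: [0-25 FREE]
Op 5: c = malloc(3) -> c = 0; heap: [0-2 ALLOC][3-25 FREE]
Op 6: free(c) -> (freed c); heap: [0-25 FREE]
Op 7: d = malloc(5) -> d = 0; heap: [0-4 ALLOC][5-25 FREE]
malloc(3): first-fit scan over [0-4 ALLOC][5-25 FREE] -> 5

Answer: 5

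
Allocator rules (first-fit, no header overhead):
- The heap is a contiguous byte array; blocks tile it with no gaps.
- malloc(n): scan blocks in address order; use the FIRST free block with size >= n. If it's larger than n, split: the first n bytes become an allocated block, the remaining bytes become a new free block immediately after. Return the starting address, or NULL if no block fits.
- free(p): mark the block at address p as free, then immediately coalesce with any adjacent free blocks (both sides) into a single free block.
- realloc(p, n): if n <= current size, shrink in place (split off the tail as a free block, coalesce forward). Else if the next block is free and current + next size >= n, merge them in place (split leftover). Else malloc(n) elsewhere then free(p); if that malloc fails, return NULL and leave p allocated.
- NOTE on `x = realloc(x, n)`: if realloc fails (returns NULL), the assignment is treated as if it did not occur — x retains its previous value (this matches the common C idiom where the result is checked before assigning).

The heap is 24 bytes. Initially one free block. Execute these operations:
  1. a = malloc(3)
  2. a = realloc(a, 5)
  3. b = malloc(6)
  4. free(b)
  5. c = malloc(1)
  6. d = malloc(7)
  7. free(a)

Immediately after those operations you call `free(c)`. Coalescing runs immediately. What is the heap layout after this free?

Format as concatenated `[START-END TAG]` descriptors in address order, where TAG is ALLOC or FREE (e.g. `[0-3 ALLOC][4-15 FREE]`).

Op 1: a = malloc(3) -> a = 0; heap: [0-2 ALLOC][3-23 FREE]
Op 2: a = realloc(a, 5) -> a = 0; heap: [0-4 ALLOC][5-23 FREE]
Op 3: b = malloc(6) -> b = 5; heap: [0-4 ALLOC][5-10 ALLOC][11-23 FREE]
Op 4: free(b) -> (freed b); heap: [0-4 ALLOC][5-23 FREE]
Op 5: c = malloc(1) -> c = 5; heap: [0-4 ALLOC][5-5 ALLOC][6-23 FREE]
Op 6: d = malloc(7) -> d = 6; heap: [0-4 ALLOC][5-5 ALLOC][6-12 ALLOC][13-23 FREE]
Op 7: free(a) -> (freed a); heap: [0-4 FREE][5-5 ALLOC][6-12 ALLOC][13-23 FREE]
free(c): c = 5 -> block [5-5 ALLOC]; mark free, coalesce with adjacent free neighbors -> [0-5 FREE][6-12 ALLOC][13-23 FREE]

Answer: [0-5 FREE][6-12 ALLOC][13-23 FREE]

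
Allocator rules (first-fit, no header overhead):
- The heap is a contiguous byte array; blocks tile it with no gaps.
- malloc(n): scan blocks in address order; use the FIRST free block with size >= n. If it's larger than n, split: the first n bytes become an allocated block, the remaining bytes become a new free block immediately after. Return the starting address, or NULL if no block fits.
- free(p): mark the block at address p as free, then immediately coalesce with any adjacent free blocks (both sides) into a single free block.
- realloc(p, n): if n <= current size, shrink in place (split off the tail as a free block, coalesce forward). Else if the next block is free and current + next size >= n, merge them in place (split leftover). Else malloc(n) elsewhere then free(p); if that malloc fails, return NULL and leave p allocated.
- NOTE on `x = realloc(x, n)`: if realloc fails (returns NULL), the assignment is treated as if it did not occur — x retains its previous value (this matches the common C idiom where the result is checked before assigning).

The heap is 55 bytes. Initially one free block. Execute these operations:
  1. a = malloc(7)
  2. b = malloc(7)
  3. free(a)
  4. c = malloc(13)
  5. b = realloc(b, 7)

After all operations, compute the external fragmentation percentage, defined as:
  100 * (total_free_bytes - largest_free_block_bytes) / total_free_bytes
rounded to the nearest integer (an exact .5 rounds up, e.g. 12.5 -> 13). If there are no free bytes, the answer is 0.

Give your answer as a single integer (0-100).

Answer: 20

Derivation:
Op 1: a = malloc(7) -> a = 0; heap: [0-6 ALLOC][7-54 FREE]
Op 2: b = malloc(7) -> b = 7; heap: [0-6 ALLOC][7-13 ALLOC][14-54 FREE]
Op 3: free(a) -> (freed a); heap: [0-6 FREE][7-13 ALLOC][14-54 FREE]
Op 4: c = malloc(13) -> c = 14; heap: [0-6 FREE][7-13 ALLOC][14-26 ALLOC][27-54 FREE]
Op 5: b = realloc(b, 7) -> b = 7; heap: [0-6 FREE][7-13 ALLOC][14-26 ALLOC][27-54 FREE]
Free blocks: [7 28] total_free=35 largest=28 -> 100*(35-28)/35 = 700/35 = 20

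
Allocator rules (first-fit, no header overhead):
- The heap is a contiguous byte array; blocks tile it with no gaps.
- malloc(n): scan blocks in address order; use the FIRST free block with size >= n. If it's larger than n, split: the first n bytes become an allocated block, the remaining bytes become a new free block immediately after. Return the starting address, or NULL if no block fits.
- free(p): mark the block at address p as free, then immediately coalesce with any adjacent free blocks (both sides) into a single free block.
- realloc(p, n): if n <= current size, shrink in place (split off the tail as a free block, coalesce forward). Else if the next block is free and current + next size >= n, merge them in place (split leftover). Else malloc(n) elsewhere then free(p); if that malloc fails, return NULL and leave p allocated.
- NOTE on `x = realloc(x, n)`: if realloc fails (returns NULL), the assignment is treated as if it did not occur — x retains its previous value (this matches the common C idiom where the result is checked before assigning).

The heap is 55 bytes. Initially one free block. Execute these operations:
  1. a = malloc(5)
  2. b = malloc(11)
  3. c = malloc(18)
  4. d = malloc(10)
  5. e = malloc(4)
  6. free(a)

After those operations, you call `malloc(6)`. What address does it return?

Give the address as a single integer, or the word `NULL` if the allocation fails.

Answer: 48

Derivation:
Op 1: a = malloc(5) -> a = 0; heap: [0-4 ALLOC][5-54 FREE]
Op 2: b = malloc(11) -> b = 5; heap: [0-4 ALLOC][5-15 ALLOC][16-54 FREE]
Op 3: c = malloc(18) -> c = 16; heap: [0-4 ALLOC][5-15 ALLOC][16-33 ALLOC][34-54 FREE]
Op 4: d = malloc(10) -> d = 34; heap: [0-4 ALLOC][5-15 ALLOC][16-33 ALLOC][34-43 ALLOC][44-54 FREE]
Op 5: e = malloc(4) -> e = 44; heap: [0-4 ALLOC][5-15 ALLOC][16-33 ALLOC][34-43 ALLOC][44-47 ALLOC][48-54 FREE]
Op 6: free(a) -> (freed a); heap: [0-4 FREE][5-15 ALLOC][16-33 ALLOC][34-43 ALLOC][44-47 ALLOC][48-54 FREE]
malloc(6): first-fit scan over [0-4 FREE][5-15 ALLOC][16-33 ALLOC][34-43 ALLOC][44-47 ALLOC][48-54 FREE] -> 48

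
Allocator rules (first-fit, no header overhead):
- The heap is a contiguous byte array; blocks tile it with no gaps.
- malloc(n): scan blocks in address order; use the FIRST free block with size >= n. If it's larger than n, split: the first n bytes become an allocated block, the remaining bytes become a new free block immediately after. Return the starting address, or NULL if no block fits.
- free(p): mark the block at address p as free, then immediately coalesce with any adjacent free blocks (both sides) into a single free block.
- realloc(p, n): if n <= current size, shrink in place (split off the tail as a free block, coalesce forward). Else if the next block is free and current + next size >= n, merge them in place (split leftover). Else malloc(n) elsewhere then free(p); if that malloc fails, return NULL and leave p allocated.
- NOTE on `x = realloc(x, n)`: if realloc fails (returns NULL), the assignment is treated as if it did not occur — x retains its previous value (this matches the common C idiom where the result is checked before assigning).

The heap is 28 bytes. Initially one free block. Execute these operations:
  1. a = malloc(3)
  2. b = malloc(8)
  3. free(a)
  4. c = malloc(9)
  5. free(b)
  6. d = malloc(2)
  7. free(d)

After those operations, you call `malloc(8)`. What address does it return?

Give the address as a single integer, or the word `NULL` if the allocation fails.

Answer: 0

Derivation:
Op 1: a = malloc(3) -> a = 0; heap: [0-2 ALLOC][3-27 FREE]
Op 2: b = malloc(8) -> b = 3; heap: [0-2 ALLOC][3-10 ALLOC][11-27 FREE]
Op 3: free(a) -> (freed a); heap: [0-2 FREE][3-10 ALLOC][11-27 FREE]
Op 4: c = malloc(9) -> c = 11; heap: [0-2 FREE][3-10 ALLOC][11-19 ALLOC][20-27 FREE]
Op 5: free(b) -> (freed b); heap: [0-10 FREE][11-19 ALLOC][20-27 FREE]
Op 6: d = malloc(2) -> d = 0; heap: [0-1 ALLOC][2-10 FREE][11-19 ALLOC][20-27 FREE]
Op 7: free(d) -> (freed d); heap: [0-10 FREE][11-19 ALLOC][20-27 FREE]
malloc(8): first-fit scan over [0-10 FREE][11-19 ALLOC][20-27 FREE] -> 0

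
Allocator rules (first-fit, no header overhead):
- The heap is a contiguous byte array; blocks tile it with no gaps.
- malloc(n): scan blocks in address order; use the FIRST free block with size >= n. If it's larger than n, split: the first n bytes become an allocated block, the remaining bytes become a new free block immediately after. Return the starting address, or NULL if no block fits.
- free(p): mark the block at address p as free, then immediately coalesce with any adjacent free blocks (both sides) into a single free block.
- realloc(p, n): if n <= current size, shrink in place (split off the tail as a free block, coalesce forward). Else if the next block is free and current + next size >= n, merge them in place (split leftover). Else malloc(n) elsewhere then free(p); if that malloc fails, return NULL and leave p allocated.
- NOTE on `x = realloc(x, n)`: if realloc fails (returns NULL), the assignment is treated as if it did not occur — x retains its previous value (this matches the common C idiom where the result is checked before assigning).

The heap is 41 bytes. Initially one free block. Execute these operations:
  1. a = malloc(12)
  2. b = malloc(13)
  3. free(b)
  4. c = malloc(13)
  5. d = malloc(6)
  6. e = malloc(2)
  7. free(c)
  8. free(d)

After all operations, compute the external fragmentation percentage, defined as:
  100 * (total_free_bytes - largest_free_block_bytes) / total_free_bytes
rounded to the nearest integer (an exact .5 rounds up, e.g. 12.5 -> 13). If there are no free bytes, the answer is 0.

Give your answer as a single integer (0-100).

Op 1: a = malloc(12) -> a = 0; heap: [0-11 ALLOC][12-40 FREE]
Op 2: b = malloc(13) -> b = 12; heap: [0-11 ALLOC][12-24 ALLOC][25-40 FREE]
Op 3: free(b) -> (freed b); heap: [0-11 ALLOC][12-40 FREE]
Op 4: c = malloc(13) -> c = 12; heap: [0-11 ALLOC][12-24 ALLOC][25-40 FREE]
Op 5: d = malloc(6) -> d = 25; heap: [0-11 ALLOC][12-24 ALLOC][25-30 ALLOC][31-40 FREE]
Op 6: e = malloc(2) -> e = 31; heap: [0-11 ALLOC][12-24 ALLOC][25-30 ALLOC][31-32 ALLOC][33-40 FREE]
Op 7: free(c) -> (freed c); heap: [0-11 ALLOC][12-24 FREE][25-30 ALLOC][31-32 ALLOC][33-40 FREE]
Op 8: free(d) -> (freed d); heap: [0-11 ALLOC][12-30 FREE][31-32 ALLOC][33-40 FREE]
Free blocks: [19 8] total_free=27 largest=19 -> 100*(27-19)/27 = 800/27 ≈ 29.630 -> rounds to 30

Answer: 30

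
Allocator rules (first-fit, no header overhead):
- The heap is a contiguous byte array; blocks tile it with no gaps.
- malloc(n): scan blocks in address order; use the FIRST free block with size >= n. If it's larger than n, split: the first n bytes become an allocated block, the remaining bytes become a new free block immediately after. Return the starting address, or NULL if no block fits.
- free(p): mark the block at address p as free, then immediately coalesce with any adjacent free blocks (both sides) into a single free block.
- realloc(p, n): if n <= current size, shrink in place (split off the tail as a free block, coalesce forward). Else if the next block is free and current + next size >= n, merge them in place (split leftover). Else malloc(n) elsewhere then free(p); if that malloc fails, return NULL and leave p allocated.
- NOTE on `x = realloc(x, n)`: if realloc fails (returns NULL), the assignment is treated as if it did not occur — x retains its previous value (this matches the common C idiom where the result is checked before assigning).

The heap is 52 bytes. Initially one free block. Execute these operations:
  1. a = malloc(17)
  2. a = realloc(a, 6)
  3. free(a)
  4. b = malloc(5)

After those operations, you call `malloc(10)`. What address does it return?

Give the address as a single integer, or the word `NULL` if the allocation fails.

Op 1: a = malloc(17) -> a = 0; heap: [0-16 ALLOC][17-51 FREE]
Op 2: a = realloc(a, 6) -> a = 0; heap: [0-5 ALLOC][6-51 FREE]
Op 3: free(a) -> (freed a); heap: [0-51 FREE]
Op 4: b = malloc(5) -> b = 0; heap: [0-4 ALLOC][5-51 FREE]
malloc(10): first-fit scan over [0-4 ALLOC][5-51 FREE] -> 5

Answer: 5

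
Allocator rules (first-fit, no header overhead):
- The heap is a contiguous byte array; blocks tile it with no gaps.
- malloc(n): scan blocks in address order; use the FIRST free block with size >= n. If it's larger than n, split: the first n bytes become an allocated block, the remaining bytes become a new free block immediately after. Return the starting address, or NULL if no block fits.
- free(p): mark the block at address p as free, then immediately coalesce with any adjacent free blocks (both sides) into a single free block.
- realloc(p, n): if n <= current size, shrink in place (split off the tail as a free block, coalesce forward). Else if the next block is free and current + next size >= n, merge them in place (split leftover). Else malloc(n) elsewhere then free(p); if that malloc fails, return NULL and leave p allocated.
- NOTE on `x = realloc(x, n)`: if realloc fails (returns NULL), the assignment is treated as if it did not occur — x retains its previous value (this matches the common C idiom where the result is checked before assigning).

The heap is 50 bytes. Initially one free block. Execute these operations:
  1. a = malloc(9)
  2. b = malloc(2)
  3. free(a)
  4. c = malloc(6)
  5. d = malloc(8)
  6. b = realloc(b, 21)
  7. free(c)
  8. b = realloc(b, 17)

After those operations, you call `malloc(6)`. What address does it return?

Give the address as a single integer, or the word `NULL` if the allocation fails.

Answer: 0

Derivation:
Op 1: a = malloc(9) -> a = 0; heap: [0-8 ALLOC][9-49 FREE]
Op 2: b = malloc(2) -> b = 9; heap: [0-8 ALLOC][9-10 ALLOC][11-49 FREE]
Op 3: free(a) -> (freed a); heap: [0-8 FREE][9-10 ALLOC][11-49 FREE]
Op 4: c = malloc(6) -> c = 0; heap: [0-5 ALLOC][6-8 FREE][9-10 ALLOC][11-49 FREE]
Op 5: d = malloc(8) -> d = 11; heap: [0-5 ALLOC][6-8 FREE][9-10 ALLOC][11-18 ALLOC][19-49 FREE]
Op 6: b = realloc(b, 21) -> b = 19; heap: [0-5 ALLOC][6-10 FREE][11-18 ALLOC][19-39 ALLOC][40-49 FREE]
Op 7: free(c) -> (freed c); heap: [0-10 FREE][11-18 ALLOC][19-39 ALLOC][40-49 FREE]
Op 8: b = realloc(b, 17) -> b = 19; heap: [0-10 FREE][11-18 ALLOC][19-35 ALLOC][36-49 FREE]
malloc(6): first-fit scan over [0-10 FREE][11-18 ALLOC][19-35 ALLOC][36-49 FREE] -> 0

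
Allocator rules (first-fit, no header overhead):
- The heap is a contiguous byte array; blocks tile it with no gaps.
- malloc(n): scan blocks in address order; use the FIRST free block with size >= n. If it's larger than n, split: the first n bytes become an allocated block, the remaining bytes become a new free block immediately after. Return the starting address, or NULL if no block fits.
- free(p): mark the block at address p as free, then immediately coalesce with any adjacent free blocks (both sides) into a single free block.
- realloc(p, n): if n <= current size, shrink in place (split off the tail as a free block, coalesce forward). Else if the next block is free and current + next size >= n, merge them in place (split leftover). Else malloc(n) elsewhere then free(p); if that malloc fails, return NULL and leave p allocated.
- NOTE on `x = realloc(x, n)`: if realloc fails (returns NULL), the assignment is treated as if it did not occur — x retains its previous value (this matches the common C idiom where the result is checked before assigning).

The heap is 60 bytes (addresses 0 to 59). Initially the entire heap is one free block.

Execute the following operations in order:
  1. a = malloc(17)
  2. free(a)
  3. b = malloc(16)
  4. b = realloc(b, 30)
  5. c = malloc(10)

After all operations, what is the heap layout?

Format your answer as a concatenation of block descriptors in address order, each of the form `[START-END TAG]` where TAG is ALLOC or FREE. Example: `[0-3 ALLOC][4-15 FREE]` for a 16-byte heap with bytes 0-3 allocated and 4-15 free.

Op 1: a = malloc(17) -> a = 0; heap: [0-16 ALLOC][17-59 FREE]
Op 2: free(a) -> (freed a); heap: [0-59 FREE]
Op 3: b = malloc(16) -> b = 0; heap: [0-15 ALLOC][16-59 FREE]
Op 4: b = realloc(b, 30) -> b = 0; heap: [0-29 ALLOC][30-59 FREE]
Op 5: c = malloc(10) -> c = 30; heap: [0-29 ALLOC][30-39 ALLOC][40-59 FREE]

Answer: [0-29 ALLOC][30-39 ALLOC][40-59 FREE]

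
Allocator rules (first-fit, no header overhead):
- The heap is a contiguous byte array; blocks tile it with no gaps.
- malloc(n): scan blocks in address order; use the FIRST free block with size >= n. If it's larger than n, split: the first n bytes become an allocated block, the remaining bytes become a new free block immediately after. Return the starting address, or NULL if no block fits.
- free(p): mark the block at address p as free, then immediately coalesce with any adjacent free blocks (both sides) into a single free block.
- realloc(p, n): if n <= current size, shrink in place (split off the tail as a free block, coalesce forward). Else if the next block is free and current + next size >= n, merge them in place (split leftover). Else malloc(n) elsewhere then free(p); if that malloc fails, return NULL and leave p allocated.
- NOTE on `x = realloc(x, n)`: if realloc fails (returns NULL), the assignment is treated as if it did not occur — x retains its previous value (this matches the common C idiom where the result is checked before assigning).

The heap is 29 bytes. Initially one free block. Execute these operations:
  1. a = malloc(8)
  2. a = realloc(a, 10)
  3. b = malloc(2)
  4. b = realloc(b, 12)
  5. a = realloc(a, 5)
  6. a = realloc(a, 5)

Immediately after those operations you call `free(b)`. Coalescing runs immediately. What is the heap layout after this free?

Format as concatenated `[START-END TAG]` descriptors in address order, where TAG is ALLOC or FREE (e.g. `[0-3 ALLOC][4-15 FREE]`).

Answer: [0-4 ALLOC][5-28 FREE]

Derivation:
Op 1: a = malloc(8) -> a = 0; heap: [0-7 ALLOC][8-28 FREE]
Op 2: a = realloc(a, 10) -> a = 0; heap: [0-9 ALLOC][10-28 FREE]
Op 3: b = malloc(2) -> b = 10; heap: [0-9 ALLOC][10-11 ALLOC][12-28 FREE]
Op 4: b = realloc(b, 12) -> b = 10; heap: [0-9 ALLOC][10-21 ALLOC][22-28 FREE]
Op 5: a = realloc(a, 5) -> a = 0; heap: [0-4 ALLOC][5-9 FREE][10-21 ALLOC][22-28 FREE]
Op 6: a = realloc(a, 5) -> a = 0; heap: [0-4 ALLOC][5-9 FREE][10-21 ALLOC][22-28 FREE]
free(b): b = 10 -> block [10-21 ALLOC]; mark free, coalesce with adjacent free neighbors -> [0-4 ALLOC][5-28 FREE]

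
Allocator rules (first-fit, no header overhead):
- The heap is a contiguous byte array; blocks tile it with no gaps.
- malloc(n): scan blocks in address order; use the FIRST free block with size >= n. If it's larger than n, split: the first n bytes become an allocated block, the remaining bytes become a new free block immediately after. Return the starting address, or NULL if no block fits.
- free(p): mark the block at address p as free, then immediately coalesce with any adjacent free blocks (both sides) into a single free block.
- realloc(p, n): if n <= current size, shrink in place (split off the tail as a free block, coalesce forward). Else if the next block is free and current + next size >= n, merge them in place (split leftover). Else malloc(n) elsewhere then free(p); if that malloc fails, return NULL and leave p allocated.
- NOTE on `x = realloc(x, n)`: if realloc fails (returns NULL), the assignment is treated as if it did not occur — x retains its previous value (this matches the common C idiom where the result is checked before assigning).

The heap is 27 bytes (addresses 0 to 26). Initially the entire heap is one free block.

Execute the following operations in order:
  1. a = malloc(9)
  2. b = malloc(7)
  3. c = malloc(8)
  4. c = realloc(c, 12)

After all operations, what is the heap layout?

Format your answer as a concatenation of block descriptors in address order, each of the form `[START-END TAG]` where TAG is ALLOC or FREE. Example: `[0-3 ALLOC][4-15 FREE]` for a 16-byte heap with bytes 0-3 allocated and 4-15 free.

Answer: [0-8 ALLOC][9-15 ALLOC][16-23 ALLOC][24-26 FREE]

Derivation:
Op 1: a = malloc(9) -> a = 0; heap: [0-8 ALLOC][9-26 FREE]
Op 2: b = malloc(7) -> b = 9; heap: [0-8 ALLOC][9-15 ALLOC][16-26 FREE]
Op 3: c = malloc(8) -> c = 16; heap: [0-8 ALLOC][9-15 ALLOC][16-23 ALLOC][24-26 FREE]
Op 4: c = realloc(c, 12) -> NULL (c unchanged); heap: [0-8 ALLOC][9-15 ALLOC][16-23 ALLOC][24-26 FREE]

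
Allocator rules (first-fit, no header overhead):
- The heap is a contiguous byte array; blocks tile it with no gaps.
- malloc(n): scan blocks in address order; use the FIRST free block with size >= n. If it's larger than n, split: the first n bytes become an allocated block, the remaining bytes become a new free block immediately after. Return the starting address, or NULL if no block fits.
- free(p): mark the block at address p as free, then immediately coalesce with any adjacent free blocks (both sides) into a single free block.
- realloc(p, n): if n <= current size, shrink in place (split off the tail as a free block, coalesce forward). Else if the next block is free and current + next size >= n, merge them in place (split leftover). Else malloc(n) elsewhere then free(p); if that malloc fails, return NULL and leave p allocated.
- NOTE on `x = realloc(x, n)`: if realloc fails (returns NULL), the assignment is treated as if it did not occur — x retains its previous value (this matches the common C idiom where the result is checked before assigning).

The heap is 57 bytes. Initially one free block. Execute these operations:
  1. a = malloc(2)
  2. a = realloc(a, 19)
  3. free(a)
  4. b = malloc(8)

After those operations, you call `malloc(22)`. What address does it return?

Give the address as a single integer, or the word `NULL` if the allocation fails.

Answer: 8

Derivation:
Op 1: a = malloc(2) -> a = 0; heap: [0-1 ALLOC][2-56 FREE]
Op 2: a = realloc(a, 19) -> a = 0; heap: [0-18 ALLOC][19-56 FREE]
Op 3: free(a) -> (freed a); heap: [0-56 FREE]
Op 4: b = malloc(8) -> b = 0; heap: [0-7 ALLOC][8-56 FREE]
malloc(22): first-fit scan over [0-7 ALLOC][8-56 FREE] -> 8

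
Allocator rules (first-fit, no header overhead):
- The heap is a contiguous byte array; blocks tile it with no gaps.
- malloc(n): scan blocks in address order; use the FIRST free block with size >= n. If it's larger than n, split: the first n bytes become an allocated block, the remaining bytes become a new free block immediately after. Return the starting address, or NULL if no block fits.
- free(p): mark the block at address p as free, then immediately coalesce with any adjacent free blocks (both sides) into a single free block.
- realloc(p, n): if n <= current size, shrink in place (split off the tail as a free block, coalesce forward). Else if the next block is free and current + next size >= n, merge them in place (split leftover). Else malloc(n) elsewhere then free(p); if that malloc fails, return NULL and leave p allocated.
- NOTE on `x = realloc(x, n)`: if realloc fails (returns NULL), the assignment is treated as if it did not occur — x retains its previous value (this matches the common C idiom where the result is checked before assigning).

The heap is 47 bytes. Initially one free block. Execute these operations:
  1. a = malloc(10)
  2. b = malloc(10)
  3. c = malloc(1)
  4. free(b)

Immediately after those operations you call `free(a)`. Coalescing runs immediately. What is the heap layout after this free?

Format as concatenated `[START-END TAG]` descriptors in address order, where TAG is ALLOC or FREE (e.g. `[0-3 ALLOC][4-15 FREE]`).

Answer: [0-19 FREE][20-20 ALLOC][21-46 FREE]

Derivation:
Op 1: a = malloc(10) -> a = 0; heap: [0-9 ALLOC][10-46 FREE]
Op 2: b = malloc(10) -> b = 10; heap: [0-9 ALLOC][10-19 ALLOC][20-46 FREE]
Op 3: c = malloc(1) -> c = 20; heap: [0-9 ALLOC][10-19 ALLOC][20-20 ALLOC][21-46 FREE]
Op 4: free(b) -> (freed b); heap: [0-9 ALLOC][10-19 FREE][20-20 ALLOC][21-46 FREE]
free(a): a = 0 -> block [0-9 ALLOC]; mark free, coalesce with adjacent free neighbors -> [0-19 FREE][20-20 ALLOC][21-46 FREE]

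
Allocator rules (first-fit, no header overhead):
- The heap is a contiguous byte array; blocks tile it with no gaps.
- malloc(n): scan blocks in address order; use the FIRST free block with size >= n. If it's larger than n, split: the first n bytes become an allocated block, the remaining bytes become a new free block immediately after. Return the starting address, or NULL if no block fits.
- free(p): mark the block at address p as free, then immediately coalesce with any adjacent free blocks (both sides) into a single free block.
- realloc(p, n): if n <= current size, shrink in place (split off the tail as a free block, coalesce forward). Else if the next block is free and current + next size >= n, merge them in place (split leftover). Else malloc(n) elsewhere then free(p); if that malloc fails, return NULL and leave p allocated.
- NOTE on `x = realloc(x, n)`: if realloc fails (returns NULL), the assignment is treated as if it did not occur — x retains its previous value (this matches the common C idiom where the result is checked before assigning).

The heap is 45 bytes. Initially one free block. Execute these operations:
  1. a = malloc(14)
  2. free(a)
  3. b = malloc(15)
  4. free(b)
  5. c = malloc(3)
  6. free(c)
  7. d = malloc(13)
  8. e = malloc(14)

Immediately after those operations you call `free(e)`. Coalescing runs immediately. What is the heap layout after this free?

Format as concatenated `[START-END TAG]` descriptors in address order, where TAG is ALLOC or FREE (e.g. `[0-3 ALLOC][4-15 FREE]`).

Answer: [0-12 ALLOC][13-44 FREE]

Derivation:
Op 1: a = malloc(14) -> a = 0; heap: [0-13 ALLOC][14-44 FREE]
Op 2: free(a) -> (freed a); heap: [0-44 FREE]
Op 3: b = malloc(15) -> b = 0; heap: [0-14 ALLOC][15-44 FREE]
Op 4: free(b) -> (freed b); heap: [0-44 FREE]
Op 5: c = malloc(3) -> c = 0; heap: [0-2 ALLOC][3-44 FREE]
Op 6: free(c) -> (freed c); heap: [0-44 FREE]
Op 7: d = malloc(13) -> d = 0; heap: [0-12 ALLOC][13-44 FREE]
Op 8: e = malloc(14) -> e = 13; heap: [0-12 ALLOC][13-26 ALLOC][27-44 FREE]
free(e): e = 13 -> block [13-26 ALLOC]; mark free, coalesce with adjacent free neighbors -> [0-12 ALLOC][13-44 FREE]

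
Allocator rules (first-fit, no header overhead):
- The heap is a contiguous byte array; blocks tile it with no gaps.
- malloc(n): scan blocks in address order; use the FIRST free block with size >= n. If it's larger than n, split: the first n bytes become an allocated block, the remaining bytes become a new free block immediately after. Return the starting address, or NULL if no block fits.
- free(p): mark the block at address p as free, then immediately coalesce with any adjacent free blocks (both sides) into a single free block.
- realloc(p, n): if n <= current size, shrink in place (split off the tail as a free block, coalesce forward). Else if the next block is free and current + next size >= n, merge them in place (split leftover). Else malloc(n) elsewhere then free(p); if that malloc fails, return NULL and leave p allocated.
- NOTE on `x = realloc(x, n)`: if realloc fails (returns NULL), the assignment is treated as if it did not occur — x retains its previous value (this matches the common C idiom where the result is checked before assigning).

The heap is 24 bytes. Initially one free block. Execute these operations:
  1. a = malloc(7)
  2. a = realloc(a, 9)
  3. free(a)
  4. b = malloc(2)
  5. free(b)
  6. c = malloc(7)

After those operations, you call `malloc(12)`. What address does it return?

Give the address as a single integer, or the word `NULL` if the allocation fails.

Op 1: a = malloc(7) -> a = 0; heap: [0-6 ALLOC][7-23 FREE]
Op 2: a = realloc(a, 9) -> a = 0; heap: [0-8 ALLOC][9-23 FREE]
Op 3: free(a) -> (freed a); heap: [0-23 FREE]
Op 4: b = malloc(2) -> b = 0; heap: [0-1 ALLOC][2-23 FREE]
Op 5: free(b) -> (freed b); heap: [0-23 FREE]
Op 6: c = malloc(7) -> c = 0; heap: [0-6 ALLOC][7-23 FREE]
malloc(12): first-fit scan over [0-6 ALLOC][7-23 FREE] -> 7

Answer: 7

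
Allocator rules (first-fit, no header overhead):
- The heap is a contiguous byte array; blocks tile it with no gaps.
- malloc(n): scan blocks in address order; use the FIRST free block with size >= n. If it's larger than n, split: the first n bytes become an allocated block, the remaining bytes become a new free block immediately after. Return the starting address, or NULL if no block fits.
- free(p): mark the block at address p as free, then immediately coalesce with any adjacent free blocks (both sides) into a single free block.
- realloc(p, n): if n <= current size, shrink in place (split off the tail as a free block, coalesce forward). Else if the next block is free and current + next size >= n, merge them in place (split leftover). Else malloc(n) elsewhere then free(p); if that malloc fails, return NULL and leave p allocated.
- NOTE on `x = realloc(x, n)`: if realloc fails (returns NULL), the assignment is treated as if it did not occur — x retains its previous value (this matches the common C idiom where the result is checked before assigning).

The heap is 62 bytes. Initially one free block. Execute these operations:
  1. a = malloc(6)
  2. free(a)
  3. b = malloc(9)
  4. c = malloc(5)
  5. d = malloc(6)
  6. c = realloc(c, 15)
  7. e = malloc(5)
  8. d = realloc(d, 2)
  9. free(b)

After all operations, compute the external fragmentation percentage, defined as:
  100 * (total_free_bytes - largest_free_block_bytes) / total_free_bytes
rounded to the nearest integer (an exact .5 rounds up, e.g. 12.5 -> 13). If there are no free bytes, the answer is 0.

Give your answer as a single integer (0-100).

Op 1: a = malloc(6) -> a = 0; heap: [0-5 ALLOC][6-61 FREE]
Op 2: free(a) -> (freed a); heap: [0-61 FREE]
Op 3: b = malloc(9) -> b = 0; heap: [0-8 ALLOC][9-61 FREE]
Op 4: c = malloc(5) -> c = 9; heap: [0-8 ALLOC][9-13 ALLOC][14-61 FREE]
Op 5: d = malloc(6) -> d = 14; heap: [0-8 ALLOC][9-13 ALLOC][14-19 ALLOC][20-61 FREE]
Op 6: c = realloc(c, 15) -> c = 20; heap: [0-8 ALLOC][9-13 FREE][14-19 ALLOC][20-34 ALLOC][35-61 FREE]
Op 7: e = malloc(5) -> e = 9; heap: [0-8 ALLOC][9-13 ALLOC][14-19 ALLOC][20-34 ALLOC][35-61 FREE]
Op 8: d = realloc(d, 2) -> d = 14; heap: [0-8 ALLOC][9-13 ALLOC][14-15 ALLOC][16-19 FREE][20-34 ALLOC][35-61 FREE]
Op 9: free(b) -> (freed b); heap: [0-8 FREE][9-13 ALLOC][14-15 ALLOC][16-19 FREE][20-34 ALLOC][35-61 FREE]
Free blocks: [9 4 27] total_free=40 largest=27 -> 100*(40-27)/40 = 1300/40 = 32.5 -> rounds to 33

Answer: 33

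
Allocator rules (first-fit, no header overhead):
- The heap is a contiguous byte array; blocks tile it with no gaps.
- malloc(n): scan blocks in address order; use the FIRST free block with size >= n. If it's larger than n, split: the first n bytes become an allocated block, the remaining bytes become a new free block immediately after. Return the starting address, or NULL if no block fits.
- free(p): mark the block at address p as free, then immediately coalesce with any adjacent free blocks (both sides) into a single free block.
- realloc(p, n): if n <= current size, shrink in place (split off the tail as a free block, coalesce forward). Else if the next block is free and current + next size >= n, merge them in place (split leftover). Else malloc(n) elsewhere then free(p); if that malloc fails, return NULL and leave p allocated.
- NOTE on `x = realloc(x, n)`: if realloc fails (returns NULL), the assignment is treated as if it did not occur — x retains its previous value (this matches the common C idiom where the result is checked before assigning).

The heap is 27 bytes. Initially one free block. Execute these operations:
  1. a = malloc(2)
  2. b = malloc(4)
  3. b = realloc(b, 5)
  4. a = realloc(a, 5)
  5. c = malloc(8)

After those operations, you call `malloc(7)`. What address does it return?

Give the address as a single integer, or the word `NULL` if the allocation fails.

Op 1: a = malloc(2) -> a = 0; heap: [0-1 ALLOC][2-26 FREE]
Op 2: b = malloc(4) -> b = 2; heap: [0-1 ALLOC][2-5 ALLOC][6-26 FREE]
Op 3: b = realloc(b, 5) -> b = 2; heap: [0-1 ALLOC][2-6 ALLOC][7-26 FREE]
Op 4: a = realloc(a, 5) -> a = 7; heap: [0-1 FREE][2-6 ALLOC][7-11 ALLOC][12-26 FREE]
Op 5: c = malloc(8) -> c = 12; heap: [0-1 FREE][2-6 ALLOC][7-11 ALLOC][12-19 ALLOC][20-26 FREE]
malloc(7): first-fit scan over [0-1 FREE][2-6 ALLOC][7-11 ALLOC][12-19 ALLOC][20-26 FREE] -> 20

Answer: 20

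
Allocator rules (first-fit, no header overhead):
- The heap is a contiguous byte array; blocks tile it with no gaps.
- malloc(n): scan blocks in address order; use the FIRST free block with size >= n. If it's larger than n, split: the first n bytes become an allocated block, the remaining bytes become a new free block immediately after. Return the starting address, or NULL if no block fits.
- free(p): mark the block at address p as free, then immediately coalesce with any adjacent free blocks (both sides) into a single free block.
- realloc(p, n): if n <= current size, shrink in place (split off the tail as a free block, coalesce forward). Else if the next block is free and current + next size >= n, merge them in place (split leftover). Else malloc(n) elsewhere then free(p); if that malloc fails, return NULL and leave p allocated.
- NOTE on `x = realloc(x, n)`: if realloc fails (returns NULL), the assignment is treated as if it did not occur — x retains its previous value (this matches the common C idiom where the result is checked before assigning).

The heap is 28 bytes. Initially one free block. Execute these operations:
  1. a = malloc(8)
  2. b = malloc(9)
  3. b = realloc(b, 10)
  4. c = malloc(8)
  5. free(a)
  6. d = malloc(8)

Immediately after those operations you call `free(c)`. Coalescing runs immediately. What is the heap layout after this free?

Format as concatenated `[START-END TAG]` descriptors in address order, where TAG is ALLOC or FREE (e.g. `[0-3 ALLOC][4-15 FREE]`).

Op 1: a = malloc(8) -> a = 0; heap: [0-7 ALLOC][8-27 FREE]
Op 2: b = malloc(9) -> b = 8; heap: [0-7 ALLOC][8-16 ALLOC][17-27 FREE]
Op 3: b = realloc(b, 10) -> b = 8; heap: [0-7 ALLOC][8-17 ALLOC][18-27 FREE]
Op 4: c = malloc(8) -> c = 18; heap: [0-7 ALLOC][8-17 ALLOC][18-25 ALLOC][26-27 FREE]
Op 5: free(a) -> (freed a); heap: [0-7 FREE][8-17 ALLOC][18-25 ALLOC][26-27 FREE]
Op 6: d = malloc(8) -> d = 0; heap: [0-7 ALLOC][8-17 ALLOC][18-25 ALLOC][26-27 FREE]
free(c): c = 18 -> block [18-25 ALLOC]; mark free, coalesce with adjacent free neighbors -> [0-7 ALLOC][8-17 ALLOC][18-27 FREE]

Answer: [0-7 ALLOC][8-17 ALLOC][18-27 FREE]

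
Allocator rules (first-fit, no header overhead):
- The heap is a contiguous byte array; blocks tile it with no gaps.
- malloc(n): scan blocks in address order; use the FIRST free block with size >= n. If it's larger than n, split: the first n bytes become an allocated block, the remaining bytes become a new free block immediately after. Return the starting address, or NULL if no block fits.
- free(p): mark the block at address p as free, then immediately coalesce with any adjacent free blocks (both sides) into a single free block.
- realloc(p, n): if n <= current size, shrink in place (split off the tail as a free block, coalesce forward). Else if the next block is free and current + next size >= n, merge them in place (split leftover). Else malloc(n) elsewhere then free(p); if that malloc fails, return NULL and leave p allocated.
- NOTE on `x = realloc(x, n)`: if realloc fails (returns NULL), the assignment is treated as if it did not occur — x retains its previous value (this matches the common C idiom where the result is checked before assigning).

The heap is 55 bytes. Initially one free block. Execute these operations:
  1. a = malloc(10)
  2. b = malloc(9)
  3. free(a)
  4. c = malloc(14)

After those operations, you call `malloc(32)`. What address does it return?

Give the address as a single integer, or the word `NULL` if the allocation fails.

Answer: NULL

Derivation:
Op 1: a = malloc(10) -> a = 0; heap: [0-9 ALLOC][10-54 FREE]
Op 2: b = malloc(9) -> b = 10; heap: [0-9 ALLOC][10-18 ALLOC][19-54 FREE]
Op 3: free(a) -> (freed a); heap: [0-9 FREE][10-18 ALLOC][19-54 FREE]
Op 4: c = malloc(14) -> c = 19; heap: [0-9 FREE][10-18 ALLOC][19-32 ALLOC][33-54 FREE]
malloc(32): first-fit scan over [0-9 FREE][10-18 ALLOC][19-32 ALLOC][33-54 FREE] -> NULL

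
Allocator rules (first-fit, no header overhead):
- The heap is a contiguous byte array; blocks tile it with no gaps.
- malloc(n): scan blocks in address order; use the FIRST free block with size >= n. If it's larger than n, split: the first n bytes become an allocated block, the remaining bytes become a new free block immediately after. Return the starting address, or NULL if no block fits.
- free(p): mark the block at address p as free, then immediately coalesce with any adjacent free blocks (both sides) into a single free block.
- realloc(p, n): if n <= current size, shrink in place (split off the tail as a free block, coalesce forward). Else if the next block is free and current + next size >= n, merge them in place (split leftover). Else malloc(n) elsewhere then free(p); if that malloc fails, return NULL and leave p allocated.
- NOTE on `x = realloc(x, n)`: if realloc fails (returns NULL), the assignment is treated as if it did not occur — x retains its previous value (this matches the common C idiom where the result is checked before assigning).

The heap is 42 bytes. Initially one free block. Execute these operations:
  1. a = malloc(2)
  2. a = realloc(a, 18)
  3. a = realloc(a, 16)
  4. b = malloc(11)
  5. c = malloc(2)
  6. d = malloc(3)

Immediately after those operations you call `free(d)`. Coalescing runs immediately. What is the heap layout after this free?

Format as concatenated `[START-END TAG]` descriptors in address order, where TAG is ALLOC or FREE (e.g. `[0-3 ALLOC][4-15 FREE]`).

Op 1: a = malloc(2) -> a = 0; heap: [0-1 ALLOC][2-41 FREE]
Op 2: a = realloc(a, 18) -> a = 0; heap: [0-17 ALLOC][18-41 FREE]
Op 3: a = realloc(a, 16) -> a = 0; heap: [0-15 ALLOC][16-41 FREE]
Op 4: b = malloc(11) -> b = 16; heap: [0-15 ALLOC][16-26 ALLOC][27-41 FREE]
Op 5: c = malloc(2) -> c = 27; heap: [0-15 ALLOC][16-26 ALLOC][27-28 ALLOC][29-41 FREE]
Op 6: d = malloc(3) -> d = 29; heap: [0-15 ALLOC][16-26 ALLOC][27-28 ALLOC][29-31 ALLOC][32-41 FREE]
free(d): d = 29 -> block [29-31 ALLOC]; mark free, coalesce with adjacent free neighbors -> [0-15 ALLOC][16-26 ALLOC][27-28 ALLOC][29-41 FREE]

Answer: [0-15 ALLOC][16-26 ALLOC][27-28 ALLOC][29-41 FREE]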